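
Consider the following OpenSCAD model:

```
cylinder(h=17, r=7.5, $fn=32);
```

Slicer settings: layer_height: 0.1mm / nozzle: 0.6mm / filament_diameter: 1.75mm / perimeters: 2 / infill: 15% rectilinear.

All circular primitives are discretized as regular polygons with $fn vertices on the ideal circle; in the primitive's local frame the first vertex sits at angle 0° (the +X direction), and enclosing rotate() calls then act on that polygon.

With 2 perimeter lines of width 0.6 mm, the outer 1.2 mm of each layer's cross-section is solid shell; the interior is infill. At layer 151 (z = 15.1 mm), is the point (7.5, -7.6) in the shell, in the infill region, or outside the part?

At z = 15.1 mm: the cylinder: section is a regular 32-gon, circumradius r=7.5. Overall, the cross-section is a single solid region. The nearest boundary edge runs (4.17, -6.24)→(5.30, -5.30); distance from the point to it = 3.18 mm. The point is not inside any of the regions above, so it lies outside the cross-section (3.18 mm from the nearest boundary).

outside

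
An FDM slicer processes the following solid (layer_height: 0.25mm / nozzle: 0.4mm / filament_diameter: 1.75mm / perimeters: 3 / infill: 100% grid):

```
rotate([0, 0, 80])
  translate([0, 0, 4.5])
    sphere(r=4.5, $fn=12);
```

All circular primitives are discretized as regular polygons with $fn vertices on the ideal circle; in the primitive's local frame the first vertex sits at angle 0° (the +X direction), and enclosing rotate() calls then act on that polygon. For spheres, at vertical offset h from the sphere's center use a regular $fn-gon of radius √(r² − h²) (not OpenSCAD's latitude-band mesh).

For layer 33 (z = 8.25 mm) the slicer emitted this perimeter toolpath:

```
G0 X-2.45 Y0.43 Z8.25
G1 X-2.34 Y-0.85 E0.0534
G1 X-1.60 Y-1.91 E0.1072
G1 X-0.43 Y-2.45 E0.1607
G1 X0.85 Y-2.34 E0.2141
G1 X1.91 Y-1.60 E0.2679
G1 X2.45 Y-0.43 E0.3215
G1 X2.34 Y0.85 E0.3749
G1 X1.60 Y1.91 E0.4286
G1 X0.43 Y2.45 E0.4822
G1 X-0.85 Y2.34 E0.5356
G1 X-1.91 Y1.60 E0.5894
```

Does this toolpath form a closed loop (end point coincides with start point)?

Start point (G0): (-2.45, 0.43). End point (last G1): the path does not return to the start — open.

no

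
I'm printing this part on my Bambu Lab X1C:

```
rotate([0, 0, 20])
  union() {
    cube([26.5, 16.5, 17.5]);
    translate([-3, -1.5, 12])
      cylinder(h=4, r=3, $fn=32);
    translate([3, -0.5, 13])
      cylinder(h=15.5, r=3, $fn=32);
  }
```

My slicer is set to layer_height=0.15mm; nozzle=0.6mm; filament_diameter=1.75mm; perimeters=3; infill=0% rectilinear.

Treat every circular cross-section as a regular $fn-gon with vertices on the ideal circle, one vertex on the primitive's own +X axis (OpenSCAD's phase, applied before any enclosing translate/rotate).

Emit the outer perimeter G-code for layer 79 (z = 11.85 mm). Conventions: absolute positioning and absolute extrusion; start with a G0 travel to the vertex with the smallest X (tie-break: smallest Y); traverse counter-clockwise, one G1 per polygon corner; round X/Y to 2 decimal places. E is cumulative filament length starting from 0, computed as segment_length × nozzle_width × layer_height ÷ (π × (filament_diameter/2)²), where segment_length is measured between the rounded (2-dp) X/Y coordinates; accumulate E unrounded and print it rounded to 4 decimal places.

G0 X-5.64 Y15.50 Z11.85
G1 X0.00 Y0.00 E0.6172
G1 X24.90 Y9.06 E1.6086
G1 X19.26 Y24.57 E2.2262
G1 X-5.64 Y15.50 E3.2177

At z = 11.85 mm: the 26.5×16.5 cube contributes its full rectangle; the cylinder at (-3, -1.5) does not reach this height (z outside [12, 16]); the cylinder at (3, -0.5) is absent (z outside [13, 28.5]); Taking the union: only the 26.5×16.5 cube is present, so the union is just that shape — 1 connected region; (rotated 20° about Z; rotation is an isometry so areas/perimeters/island counts are preserved). The outline is a single polygon with 4 vertices. Extrusion per mm of travel: 0.6 × 0.15 / (π × 0.875²) = 0.037418. Accumulating E over each segment gives final E = 3.2177.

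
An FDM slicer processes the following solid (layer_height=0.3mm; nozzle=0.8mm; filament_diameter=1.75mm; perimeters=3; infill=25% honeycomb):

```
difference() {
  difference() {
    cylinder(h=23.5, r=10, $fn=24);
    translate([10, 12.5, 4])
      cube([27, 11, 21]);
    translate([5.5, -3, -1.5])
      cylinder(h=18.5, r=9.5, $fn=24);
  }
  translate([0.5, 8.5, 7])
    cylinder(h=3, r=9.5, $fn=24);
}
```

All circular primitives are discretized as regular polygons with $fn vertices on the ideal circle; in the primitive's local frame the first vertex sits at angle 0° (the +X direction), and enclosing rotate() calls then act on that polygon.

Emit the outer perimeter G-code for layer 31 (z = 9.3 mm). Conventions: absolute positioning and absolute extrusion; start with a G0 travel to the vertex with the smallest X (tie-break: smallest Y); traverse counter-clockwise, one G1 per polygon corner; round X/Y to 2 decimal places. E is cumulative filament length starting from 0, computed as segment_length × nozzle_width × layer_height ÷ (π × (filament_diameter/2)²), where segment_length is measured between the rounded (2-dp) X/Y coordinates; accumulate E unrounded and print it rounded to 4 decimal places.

At z = 9.3 mm: the r=10 cylinder gives a regular 24-gon of circumradius 10 (constant along its height); the 27×11 cube at (10, 12.5) contributes its full rectangle; the r=9.5 cylinder at (5.5, -3) contributes a regular 24-gon of circumradius 9.5; Taking the first minus the rest: starting from the r=10 cylinder, the 27×11 cube at (10, 12.5) misses the remaining region (no effect); the r=9.5 cylinder at (5.5, -3) partially overlaps it — only the 175.72 mm² overlap (of its 280.30 mm²) is removed, clipping the outline — 1 connected region; the r=9.5 cylinder at (0.5, 8.5) contributes a regular 24-gon of circumradius 9.5; After the difference (first − rest): starting from that combined region, the r=9.5 cylinder at (0.5, 8.5) partially overlaps it — only the 74.54 mm² overlap (of its 280.30 mm²) is removed, clipping the outline — 1 connected region. The outline is a single polygon with 19 vertices. Extrusion per mm of travel: 0.8 × 0.3 / (π × 0.875²) = 0.099780. Accumulating E over each segment gives final E = 3.8440.

G0 X-10.00 Y0.00 Z9.30
G1 X-9.66 Y-2.59 E0.2606
G1 X-8.66 Y-5.00 E0.5210
G1 X-7.07 Y-7.07 E0.7814
G1 X-5.00 Y-8.66 E1.0419
G1 X-2.59 Y-9.66 E1.3022
G1 X-1.03 Y-9.87 E1.4593
G1 X-1.22 Y-9.72 E1.4835
G1 X-2.73 Y-7.75 E1.7311
G1 X-3.68 Y-5.46 E1.9785
G1 X-4.00 Y-3.00 E2.2260
G1 X-3.68 Y-0.54 E2.4736
G1 X-3.47 Y-0.05 E2.5267
G1 X-4.25 Y0.27 E2.6109
G1 X-6.22 Y1.78 E2.8585
G1 X-7.73 Y3.75 E3.1062
G1 X-8.39 Y5.35 E3.2789
G1 X-8.66 Y5.00 E3.3230
G1 X-9.66 Y2.59 E3.5834
G1 X-10.00 Y0.00 E3.8440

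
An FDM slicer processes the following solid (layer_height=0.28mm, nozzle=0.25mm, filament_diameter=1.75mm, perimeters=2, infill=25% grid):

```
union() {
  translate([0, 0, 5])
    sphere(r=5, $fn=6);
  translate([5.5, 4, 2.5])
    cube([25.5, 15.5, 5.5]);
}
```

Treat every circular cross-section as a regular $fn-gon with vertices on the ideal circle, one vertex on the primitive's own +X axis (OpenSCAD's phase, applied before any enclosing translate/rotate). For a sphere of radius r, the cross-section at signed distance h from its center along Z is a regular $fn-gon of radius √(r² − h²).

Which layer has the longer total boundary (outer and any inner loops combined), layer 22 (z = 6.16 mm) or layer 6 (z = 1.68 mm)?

Layer 22 (z = 6.16): the r=5 sphere contributes a regular 6-gon of circumradius √(5²−1.16²) = 4.864 (perimeter = 2·6·4.864·sin(180°/6) = 29.18 mm); the cube at (5.5, 4) (footprint 25.5×15.5) is included at this height (perimeter 82.00 mm); Combining (union): the 2 present regions are separate (no shared area or edge), so areas and boundary lengths simply add and each stays a separate island — boundary = 111.18 mm. So its perimeter = 111.18 mm. Layer 6 (z = 1.68): the r=5 sphere slices to a regular 6-gon of circumradius 3.739 (√(r²−h²) with h=3.32 from center) (perimeter = 2·6·3.739·sin(180°/6) = 22.43 mm); the cube at (5.5, 4) is absent (z outside [2.5, 8]); Merging all regions: only the r=5 sphere is present, so the union is just that shape — boundary = 22.43 mm. So its perimeter = 22.43 mm. Layer 22 is larger (111.18 vs 22.43 mm).

layer 22 (z = 6.16 mm)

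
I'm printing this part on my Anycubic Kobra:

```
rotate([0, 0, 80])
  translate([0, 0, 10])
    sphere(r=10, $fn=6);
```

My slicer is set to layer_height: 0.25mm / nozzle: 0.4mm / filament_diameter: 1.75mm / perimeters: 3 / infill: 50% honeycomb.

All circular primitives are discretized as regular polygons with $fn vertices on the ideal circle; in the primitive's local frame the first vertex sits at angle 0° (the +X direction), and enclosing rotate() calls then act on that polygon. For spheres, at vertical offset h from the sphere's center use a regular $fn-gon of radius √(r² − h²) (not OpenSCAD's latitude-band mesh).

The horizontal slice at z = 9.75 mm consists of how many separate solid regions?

At z = 9.75 mm: the r=10 sphere slices to a regular 6-gon of circumradius 9.997 (√(r²−h²) with h=0.25 from center); (rotated 80° about Z; rotation is an isometry so areas/perimeters/island counts are preserved). The result has 1 disconnected region.

1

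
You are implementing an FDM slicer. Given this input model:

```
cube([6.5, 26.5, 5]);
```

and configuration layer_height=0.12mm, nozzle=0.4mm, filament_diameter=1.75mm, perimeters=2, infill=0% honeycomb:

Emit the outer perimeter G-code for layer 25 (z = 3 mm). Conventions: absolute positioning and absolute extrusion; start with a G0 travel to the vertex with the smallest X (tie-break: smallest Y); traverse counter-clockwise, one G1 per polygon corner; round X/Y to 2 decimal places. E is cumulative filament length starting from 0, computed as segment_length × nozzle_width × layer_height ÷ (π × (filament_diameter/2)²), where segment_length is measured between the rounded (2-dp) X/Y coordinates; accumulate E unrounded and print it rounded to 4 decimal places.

G0 X0.00 Y0.00 Z3.00
G1 X6.50 Y0.00 E0.1297
G1 X6.50 Y26.50 E0.6586
G1 X0.00 Y26.50 E0.7883
G1 X0.00 Y0.00 E1.3171

At z = 3 mm: the cube (footprint 6.5×26.5) is included at this height. The outline is a single polygon with 4 vertices. Extrusion per mm of travel: 0.4 × 0.12 / (π × 0.875²) = 0.019956. Accumulating E over each segment gives final E = 1.3171.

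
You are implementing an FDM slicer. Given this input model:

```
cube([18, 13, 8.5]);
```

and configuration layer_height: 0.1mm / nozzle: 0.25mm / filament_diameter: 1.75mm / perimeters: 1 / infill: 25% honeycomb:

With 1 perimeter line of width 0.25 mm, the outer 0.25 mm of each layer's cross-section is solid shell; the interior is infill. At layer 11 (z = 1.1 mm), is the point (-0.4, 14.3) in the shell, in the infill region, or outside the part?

outside

At z = 1.1 mm: the 18×13 cube contributes its full rectangle. Overall, the cross-section is a single solid region. The nearest boundary edge runs (18.00, 13.00)→(0.00, 13.00); distance from the point to it = 1.36 mm. The point is not inside any of the regions above, so it lies outside the cross-section (1.36 mm from the nearest boundary).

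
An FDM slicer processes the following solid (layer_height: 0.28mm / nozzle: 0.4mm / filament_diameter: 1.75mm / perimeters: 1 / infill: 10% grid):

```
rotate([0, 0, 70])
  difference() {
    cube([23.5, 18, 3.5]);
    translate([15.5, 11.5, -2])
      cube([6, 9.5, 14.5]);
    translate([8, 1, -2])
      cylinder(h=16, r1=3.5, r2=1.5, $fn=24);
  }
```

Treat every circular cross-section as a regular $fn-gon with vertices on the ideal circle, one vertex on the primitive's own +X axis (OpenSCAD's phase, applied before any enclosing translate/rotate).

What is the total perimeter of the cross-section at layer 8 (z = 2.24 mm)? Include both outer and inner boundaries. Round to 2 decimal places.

101.81 mm

At z = 2.24 mm: the 23.5×18 cube contributes its full rectangle (perimeter 83.00 mm); the cube at (15.5, 11.5) (footprint 6×9.5) is included at this height (perimeter 31.00 mm); the cone at (8, 1): at t=0.265 of its height the radius interpolates to r₁+(r₂−r₁)t = 2.970, giving a regular 24-gon of that circumradius (perimeter = 2·24·2.970·sin(180°/24) = 18.61 mm); Taking the first minus the rest: starting from the 23.5×18 cube, the 6×9.5 cube at (15.5, 11.5) partially overlaps it — only the 39.00 mm² overlap (of its 57.00 mm²) is removed, clipping the outline; the cone at (8, 1) partially overlaps it — only the 19.49 mm² overlap (of its 27.40 mm²) is removed, clipping the outline — boundary = 101.81 mm; (whole slice rotated 70° about Z — lengths, areas and connectivity unchanged). Overall, the cross-section is a single solid region. Total boundary length (outer) = 101.81 mm.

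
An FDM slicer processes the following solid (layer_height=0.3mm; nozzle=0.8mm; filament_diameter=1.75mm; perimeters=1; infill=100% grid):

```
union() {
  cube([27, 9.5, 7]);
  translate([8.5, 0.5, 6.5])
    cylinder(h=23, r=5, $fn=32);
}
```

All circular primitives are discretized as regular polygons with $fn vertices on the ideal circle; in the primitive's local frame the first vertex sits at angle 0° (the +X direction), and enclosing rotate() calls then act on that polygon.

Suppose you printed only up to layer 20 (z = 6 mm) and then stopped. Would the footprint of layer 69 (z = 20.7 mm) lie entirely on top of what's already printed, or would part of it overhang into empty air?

part overhangs

Compare the two slices. At z = 6: the cube is present — its section is the full 27×9.5 rectangle (area 256.50 mm²); the cylinder at (8.5, 0.5) is not intersected at this z (z outside [6.5, 29.5]); Combining (union): only the 27×9.5 cube is present, so the union is just that shape — area = 256.50 mm². At z = 20.7: the cube is not intersected at this z (z outside [0, 7]); the r=5 cylinder at (8.5, 0.5) contributes a regular 32-gon of circumradius 5 (area = (32/2)·5.000²·sin(360°/32) = 78.04 mm²); Taking the union: only the r=5 cylinder at (8.5, 0.5) is present, so the union is just that shape — area = 78.04 mm². Checking containment: at z = 20.7 the cross-section extends beyond the z = 6 cross-section by about 34.04 mm².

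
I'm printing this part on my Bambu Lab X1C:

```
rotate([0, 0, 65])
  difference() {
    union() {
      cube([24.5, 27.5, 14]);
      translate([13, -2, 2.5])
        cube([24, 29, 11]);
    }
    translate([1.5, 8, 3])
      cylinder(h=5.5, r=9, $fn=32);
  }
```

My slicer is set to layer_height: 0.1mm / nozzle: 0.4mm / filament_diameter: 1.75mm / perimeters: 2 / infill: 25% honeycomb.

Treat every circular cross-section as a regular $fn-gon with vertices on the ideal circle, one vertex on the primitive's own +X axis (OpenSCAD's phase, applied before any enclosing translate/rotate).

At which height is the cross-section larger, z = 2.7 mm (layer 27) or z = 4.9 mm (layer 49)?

Layer 27 (z = 2.7): the cube is present — its section is the full 24.5×27.5 rectangle (area 673.75 mm²); the cube at (13, -2) is present — its section is the full 24×29 rectangle (area 696.00 mm²); Combining (union): the regions partially overlap — summed areas 1369.75 mm² minus the doubly-counted overlap 310.50 mm² gives 1059.25 mm² — area = 1059.25 mm²; the cylinder at (1.5, 8) is not intersected at this z (z outside [3, 8.5]); Taking the first minus the rest: none of the subtracted shapes is present at this height, so that combined region is unchanged — area = 1059.25 mm²; (rotated 65° about Z; rotation is an isometry so areas/perimeters/island counts are preserved). So its area = 1059.25 mm². Layer 49 (z = 4.9): the 24.5×27.5 cube contributes its full rectangle (area 673.75 mm²); the cube at (13, -2) is present — its section is the full 24×29 rectangle (area 696.00 mm²); Merging all regions: the regions partially overlap — summed areas 1369.75 mm² minus the doubly-counted overlap 310.50 mm² gives 1059.25 mm² — area = 1059.25 mm²; the r=9 cylinder at (1.5, 8) contributes a regular 32-gon of circumradius 9 (area = (32/2)·9.000²·sin(360°/32) = 252.84 mm²); Subtracting the remaining from the first: starting from the result so far (1059.25 mm²), the r=9 cylinder at (1.5, 8) partially overlaps it — only the 149.15 mm² overlap (of its 252.84 mm²) is removed, clipping the outline — area = 910.10 mm²; (whole slice rotated 65° about Z — lengths, areas and connectivity unchanged). So its area = 910.10 mm². Layer 27 is larger (1059.25 vs 910.10 mm²).

layer 27 (z = 2.7 mm)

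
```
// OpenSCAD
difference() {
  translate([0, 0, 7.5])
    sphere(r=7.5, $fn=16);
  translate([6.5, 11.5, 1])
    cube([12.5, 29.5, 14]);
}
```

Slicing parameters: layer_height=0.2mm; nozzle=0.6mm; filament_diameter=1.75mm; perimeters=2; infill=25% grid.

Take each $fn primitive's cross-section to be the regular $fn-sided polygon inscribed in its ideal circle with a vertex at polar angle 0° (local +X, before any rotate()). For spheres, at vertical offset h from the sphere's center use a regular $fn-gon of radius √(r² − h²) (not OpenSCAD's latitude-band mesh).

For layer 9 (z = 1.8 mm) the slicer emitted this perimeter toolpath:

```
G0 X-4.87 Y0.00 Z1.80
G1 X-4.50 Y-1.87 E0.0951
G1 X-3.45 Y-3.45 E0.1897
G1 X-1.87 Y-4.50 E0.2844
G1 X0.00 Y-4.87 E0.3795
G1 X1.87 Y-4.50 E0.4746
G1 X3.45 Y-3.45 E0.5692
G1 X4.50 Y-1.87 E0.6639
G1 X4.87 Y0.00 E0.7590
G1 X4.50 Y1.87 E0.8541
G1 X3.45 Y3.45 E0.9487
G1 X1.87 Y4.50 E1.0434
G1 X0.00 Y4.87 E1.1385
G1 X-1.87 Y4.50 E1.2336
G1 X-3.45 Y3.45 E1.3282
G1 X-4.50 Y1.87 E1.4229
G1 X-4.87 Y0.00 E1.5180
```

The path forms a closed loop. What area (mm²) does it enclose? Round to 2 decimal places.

Apply the shoelace formula to the sequence of (X, Y) vertices; enclosed area = 72.72 mm².

72.72 mm²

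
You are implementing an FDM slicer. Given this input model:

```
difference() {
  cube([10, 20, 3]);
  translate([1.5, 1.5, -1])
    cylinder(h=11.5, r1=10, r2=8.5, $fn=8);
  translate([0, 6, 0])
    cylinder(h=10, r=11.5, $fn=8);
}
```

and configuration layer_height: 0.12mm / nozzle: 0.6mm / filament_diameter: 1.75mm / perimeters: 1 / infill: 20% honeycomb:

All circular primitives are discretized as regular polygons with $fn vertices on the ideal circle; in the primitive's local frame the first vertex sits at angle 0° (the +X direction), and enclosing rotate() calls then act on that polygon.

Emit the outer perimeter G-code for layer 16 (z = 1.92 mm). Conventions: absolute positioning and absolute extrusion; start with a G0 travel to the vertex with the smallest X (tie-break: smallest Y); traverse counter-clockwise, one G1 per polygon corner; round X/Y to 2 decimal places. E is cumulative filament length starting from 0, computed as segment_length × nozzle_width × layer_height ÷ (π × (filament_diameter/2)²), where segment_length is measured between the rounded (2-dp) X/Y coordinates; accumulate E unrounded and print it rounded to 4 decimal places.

At z = 1.92 mm: the cube is present — its section is the full 10×20 rectangle; the cone at (1.5, 1.5) (r1=10→r2=8.5) has section circumradius 9.619 here — a regular 8-gon; the cylinder at (0, 6): section is a regular 8-gon, circumradius r=11.5; After the difference (first − rest): starting from the 10×20 cube, the cone at (1.5, 1.5) partially overlaps it — only the 92.88 mm² overlap (of its 261.71 mm²) is removed, clipping the outline; the r=11.5 cylinder at (0, 6) partially overlaps it — only the 57.92 mm² overlap (of its 374.06 mm²) is removed, clipping the outline — 1 connected region. The outline is a single polygon with 5 vertices. Extrusion per mm of travel: 0.6 × 0.12 / (π × 0.875²) = 0.029934. Accumulating E over each segment gives final E = 1.0945.

G0 X0.00 Y17.50 Z1.92
G1 X8.13 Y14.13 E0.2634
G1 X10.00 Y9.62 E0.4096
G1 X10.00 Y20.00 E0.7203
G1 X0.00 Y20.00 E1.0196
G1 X0.00 Y17.50 E1.0945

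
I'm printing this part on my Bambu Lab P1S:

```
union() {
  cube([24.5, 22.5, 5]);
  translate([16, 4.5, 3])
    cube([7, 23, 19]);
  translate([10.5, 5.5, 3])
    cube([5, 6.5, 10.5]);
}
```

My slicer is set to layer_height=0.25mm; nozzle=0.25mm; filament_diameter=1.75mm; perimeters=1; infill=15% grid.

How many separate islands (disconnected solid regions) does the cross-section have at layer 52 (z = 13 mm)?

At z = 13 mm: the cube does not reach this height (z outside [0, 5]); the cube at (16, 4.5) (footprint 7×23) is included at this height; the cube at (10.5, 5.5) is present — its section is the full 5×6.5 rectangle; Taking the union: the 2 present regions are separate (no shared area or edge), so areas and boundary lengths simply add and each stays a separate island — 2 connected regions. Overall, the cross-section has 2 separate islands. Island count = 2.

2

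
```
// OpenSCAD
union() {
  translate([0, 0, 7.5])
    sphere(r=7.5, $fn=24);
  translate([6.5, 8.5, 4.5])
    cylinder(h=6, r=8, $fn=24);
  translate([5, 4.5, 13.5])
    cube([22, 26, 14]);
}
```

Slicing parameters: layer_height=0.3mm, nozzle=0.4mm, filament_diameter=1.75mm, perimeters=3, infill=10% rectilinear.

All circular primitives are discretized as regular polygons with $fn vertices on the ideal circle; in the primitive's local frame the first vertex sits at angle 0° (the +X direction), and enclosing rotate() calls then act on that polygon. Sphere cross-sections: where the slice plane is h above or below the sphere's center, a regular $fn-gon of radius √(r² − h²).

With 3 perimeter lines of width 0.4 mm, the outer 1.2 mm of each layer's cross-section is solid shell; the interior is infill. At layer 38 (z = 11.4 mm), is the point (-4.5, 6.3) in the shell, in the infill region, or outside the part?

outside

At z = 11.4 mm: the r=7.5 sphere contributes a regular 24-gon of circumradius √(7.5²−3.9²) = 6.406; the cylinder at (6.5, 8.5) is absent (z outside [4.5, 10.5]); the cube at (5, 4.5) is not intersected at this z (z outside [13.5, 27.5]); Combining (union): only the r=7.5 sphere is present, so the union is just that shape — 1 connected region. Overall, the cross-section is a single solid region. The nearest boundary edge runs (-3.20, 5.55)→(-4.53, 4.53); distance from the point to it = 1.39 mm. The point is not inside any of the regions above, so it lies outside the cross-section (1.39 mm from the nearest boundary).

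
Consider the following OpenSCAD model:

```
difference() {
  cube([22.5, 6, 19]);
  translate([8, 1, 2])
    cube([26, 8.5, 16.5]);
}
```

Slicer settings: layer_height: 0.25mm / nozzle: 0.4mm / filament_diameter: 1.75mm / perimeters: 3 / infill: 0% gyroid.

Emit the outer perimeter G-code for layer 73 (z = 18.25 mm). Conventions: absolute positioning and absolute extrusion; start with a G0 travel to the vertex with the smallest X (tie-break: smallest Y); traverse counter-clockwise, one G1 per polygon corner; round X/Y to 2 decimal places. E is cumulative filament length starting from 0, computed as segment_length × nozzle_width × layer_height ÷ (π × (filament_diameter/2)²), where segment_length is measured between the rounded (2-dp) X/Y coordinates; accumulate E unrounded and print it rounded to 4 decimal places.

G0 X0.00 Y0.00 Z18.25
G1 X22.50 Y0.00 E0.9354
G1 X22.50 Y1.00 E0.9770
G1 X8.00 Y1.00 E1.5799
G1 X8.00 Y6.00 E1.7877
G1 X0.00 Y6.00 E2.1203
G1 X0.00 Y0.00 E2.3698

At z = 18.25 mm: the cube is present — its section is the full 22.5×6 rectangle; the cube at (8, 1) (footprint 26×8.5) is included at this height; Taking the first minus the rest: starting from the 22.5×6 cube, the 26×8.5 cube at (8, 1) partially overlaps it — only the 72.50 mm² overlap (of its 221.00 mm²) is removed, clipping the outline — 1 connected region. The outline is a single polygon with 6 vertices. Extrusion per mm of travel: 0.4 × 0.25 / (π × 0.875²) = 0.041575. Accumulating E over each segment gives final E = 2.3698.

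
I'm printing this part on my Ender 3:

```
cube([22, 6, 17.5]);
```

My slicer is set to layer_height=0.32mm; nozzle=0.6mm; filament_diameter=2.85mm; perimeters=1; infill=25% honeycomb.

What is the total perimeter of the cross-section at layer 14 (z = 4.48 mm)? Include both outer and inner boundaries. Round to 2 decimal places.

At z = 4.48 mm: the cube (footprint 22×6) is included at this height (perimeter 56.00 mm). Overall, the cross-section is a single solid region. Total boundary length (outer) = 56.00 mm.

56.00 mm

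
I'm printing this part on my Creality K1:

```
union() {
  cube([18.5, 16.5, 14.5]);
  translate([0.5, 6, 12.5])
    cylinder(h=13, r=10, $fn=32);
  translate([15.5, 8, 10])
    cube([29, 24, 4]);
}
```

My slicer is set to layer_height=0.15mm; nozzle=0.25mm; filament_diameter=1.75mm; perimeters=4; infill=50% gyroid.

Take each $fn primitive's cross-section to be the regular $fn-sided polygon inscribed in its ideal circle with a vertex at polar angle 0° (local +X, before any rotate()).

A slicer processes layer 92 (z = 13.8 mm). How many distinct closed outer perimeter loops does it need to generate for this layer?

1

At z = 13.8 mm: the 18.5×16.5 cube contributes its full rectangle; the r=10 cylinder at (0.5, 6) gives a regular 32-gon of circumradius 10 (constant along its height); the cube at (15.5, 8) is present — its section is the full 29×24 rectangle; Merging all regions: the regions partially overlap (shared area 167.50 mm²), so overlapping operands fuse into one piece — 1 connected region. The result has 1 disconnected region.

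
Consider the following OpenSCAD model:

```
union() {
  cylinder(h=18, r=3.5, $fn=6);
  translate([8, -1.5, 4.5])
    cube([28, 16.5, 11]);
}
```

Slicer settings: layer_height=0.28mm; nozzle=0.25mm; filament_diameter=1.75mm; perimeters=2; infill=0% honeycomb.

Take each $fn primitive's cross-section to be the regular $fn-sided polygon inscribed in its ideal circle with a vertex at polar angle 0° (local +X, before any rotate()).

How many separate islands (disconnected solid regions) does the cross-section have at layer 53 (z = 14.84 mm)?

2

At z = 14.84 mm: the r=3.5 cylinder contributes a regular 6-gon of circumradius 3.5; the cube at (8, -1.5) (footprint 28×16.5) is included at this height; Taking the union: the 2 present regions are separate (no shared area or edge), so areas and boundary lengths simply add and each stays a separate island — 2 connected regions. Overall, the cross-section has 2 separate islands. Island count = 2.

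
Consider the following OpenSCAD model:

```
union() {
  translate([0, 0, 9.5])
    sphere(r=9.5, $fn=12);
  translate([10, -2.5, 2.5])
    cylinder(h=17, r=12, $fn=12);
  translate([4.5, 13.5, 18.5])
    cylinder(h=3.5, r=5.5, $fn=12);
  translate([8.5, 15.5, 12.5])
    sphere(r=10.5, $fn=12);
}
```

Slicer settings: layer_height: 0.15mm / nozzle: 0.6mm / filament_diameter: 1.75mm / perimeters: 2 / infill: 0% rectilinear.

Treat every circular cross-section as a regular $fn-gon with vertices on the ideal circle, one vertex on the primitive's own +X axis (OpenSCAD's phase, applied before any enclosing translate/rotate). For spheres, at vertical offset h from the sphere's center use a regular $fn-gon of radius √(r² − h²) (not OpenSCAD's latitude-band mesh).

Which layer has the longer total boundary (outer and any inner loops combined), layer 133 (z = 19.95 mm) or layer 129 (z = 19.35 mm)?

layer 129 (z = 19.35 mm)

Layer 133 (z = 19.95): the sphere does not reach this height (|z−center|=10.450 > r=9.5); the cylinder at (10, -2.5) is not intersected at this z (z outside [2.5, 19.5]); the r=5.5 cylinder at (4.5, 13.5) contributes a regular 12-gon of circumradius 5.5 (perimeter = 2·12·5.500·sin(180°/12) = 34.16 mm); the sphere at (8.5, 15.5): section is a regular 12-gon, circumradius = √(r²−h²) = √(10.5²−7.45²) = 7.399 (perimeter = 2·12·7.399·sin(180°/12) = 45.96 mm); Merging all regions: the regions partially overlap (shared area 67.08 mm²), so the edge portions inside another operand are dropped and the merged outline is re-measured after clipping — boundary = 50.06 mm. So its perimeter = 50.06 mm. Layer 129 (z = 19.35): the sphere is absent (|z−center|=9.850 > r=9.5); the r=12 cylinder at (10, -2.5) gives a regular 12-gon of circumradius 12 (constant along its height) (perimeter = 2·12·12.000·sin(180°/12) = 74.54 mm); the r=5.5 cylinder at (4.5, 13.5) gives a regular 12-gon of circumradius 5.5 (constant along its height) (perimeter = 2·12·5.500·sin(180°/12) = 34.16 mm); the r=10.5 sphere at (8.5, 15.5) contributes a regular 12-gon of circumradius √(10.5²−6.85²) = 7.958 (perimeter = 2·12·7.958·sin(180°/12) = 49.43 mm); Merging all regions: the regions partially overlap (shared area 80.46 mm²), so the edge portions inside another operand are dropped and the merged outline is re-measured after clipping — boundary = 109.83 mm. So its perimeter = 109.83 mm. Layer 129 is larger (109.83 vs 50.06 mm).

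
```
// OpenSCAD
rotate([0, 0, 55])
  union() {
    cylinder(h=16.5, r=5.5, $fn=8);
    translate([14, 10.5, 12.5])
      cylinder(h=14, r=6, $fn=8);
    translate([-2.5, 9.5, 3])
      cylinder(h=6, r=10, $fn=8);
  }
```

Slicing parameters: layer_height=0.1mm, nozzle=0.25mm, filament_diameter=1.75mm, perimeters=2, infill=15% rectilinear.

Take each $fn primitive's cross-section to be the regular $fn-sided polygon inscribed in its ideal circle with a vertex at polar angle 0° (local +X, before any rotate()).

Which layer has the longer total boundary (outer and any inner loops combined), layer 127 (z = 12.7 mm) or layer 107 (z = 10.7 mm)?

Layer 127 (z = 12.7): the r=5.5 cylinder gives a regular 8-gon of circumradius 5.5 (constant along its height) (perimeter = 2·8·5.500·sin(180°/8) = 33.68 mm); the cylinder at (14, 10.5): section is a regular 8-gon, circumradius r=6 (perimeter = 2·8·6.000·sin(180°/8) = 36.74 mm); the cylinder at (-2.5, 9.5) is not intersected at this z (z outside [3, 9]); Taking the union: the 2 present regions are separate (no shared area or edge), so areas and boundary lengths simply add and each stays a separate island — boundary = 70.41 mm; (rotated 55° about Z; rotation is an isometry so areas/perimeters/island counts are preserved). So its perimeter = 70.41 mm. Layer 107 (z = 10.7): the r=5.5 cylinder gives a regular 8-gon of circumradius 5.5 (constant along its height) (perimeter = 2·8·5.500·sin(180°/8) = 33.68 mm); the cylinder at (14, 10.5) is not intersected at this z (z outside [12.5, 26.5]); the cylinder at (-2.5, 9.5) is absent (z outside [3, 9]); Taking the union: only the r=5.5 cylinder is present, so the union is just that shape — boundary = 33.68 mm; (whole slice rotated 55° about Z — lengths, areas and connectivity unchanged). So its perimeter = 33.68 mm. Layer 127 is larger (70.41 vs 33.68 mm).

layer 127 (z = 12.7 mm)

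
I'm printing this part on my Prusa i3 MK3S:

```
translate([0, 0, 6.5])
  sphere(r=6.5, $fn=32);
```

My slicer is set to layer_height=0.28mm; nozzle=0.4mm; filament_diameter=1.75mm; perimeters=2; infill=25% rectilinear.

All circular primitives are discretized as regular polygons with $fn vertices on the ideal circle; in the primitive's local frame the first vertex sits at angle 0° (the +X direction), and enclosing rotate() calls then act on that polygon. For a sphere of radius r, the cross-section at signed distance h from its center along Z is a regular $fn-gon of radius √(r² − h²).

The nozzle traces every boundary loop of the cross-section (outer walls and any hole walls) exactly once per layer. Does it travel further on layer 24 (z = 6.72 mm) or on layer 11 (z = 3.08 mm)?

Layer 24 (z = 6.72): the r=6.5 sphere slices to a regular 32-gon of circumradius 6.496 (√(r²−h²) with h=0.22 from center) (perimeter = 2·32·6.496·sin(180°/32) = 40.75 mm). So its perimeter = 40.75 mm. Layer 11 (z = 3.08): the r=6.5 sphere slices to a regular 32-gon of circumradius 5.528 (√(r²−h²) with h=3.42 from center) (perimeter = 2·32·5.528·sin(180°/32) = 34.67 mm). So its perimeter = 34.67 mm. Layer 24 is larger (40.75 vs 34.67 mm).

layer 24 (z = 6.72 mm)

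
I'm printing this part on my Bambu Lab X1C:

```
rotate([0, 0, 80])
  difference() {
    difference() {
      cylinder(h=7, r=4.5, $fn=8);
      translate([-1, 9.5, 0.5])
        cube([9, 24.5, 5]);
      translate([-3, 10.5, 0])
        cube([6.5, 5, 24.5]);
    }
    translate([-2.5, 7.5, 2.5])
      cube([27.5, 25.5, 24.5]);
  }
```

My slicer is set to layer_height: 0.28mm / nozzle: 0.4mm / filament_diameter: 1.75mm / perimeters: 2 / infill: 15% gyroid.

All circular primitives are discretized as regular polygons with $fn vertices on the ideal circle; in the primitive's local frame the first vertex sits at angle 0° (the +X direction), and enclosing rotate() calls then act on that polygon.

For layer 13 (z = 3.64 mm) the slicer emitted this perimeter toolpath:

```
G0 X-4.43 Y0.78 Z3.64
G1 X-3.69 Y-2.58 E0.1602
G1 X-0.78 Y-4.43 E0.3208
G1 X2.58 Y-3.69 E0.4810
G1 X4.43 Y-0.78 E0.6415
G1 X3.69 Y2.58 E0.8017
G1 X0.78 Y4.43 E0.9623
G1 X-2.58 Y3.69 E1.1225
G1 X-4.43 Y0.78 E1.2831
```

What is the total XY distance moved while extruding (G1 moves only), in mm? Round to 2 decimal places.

27.56 mm

Sum the Euclidean lengths of each G1 segment: total = 27.56 mm.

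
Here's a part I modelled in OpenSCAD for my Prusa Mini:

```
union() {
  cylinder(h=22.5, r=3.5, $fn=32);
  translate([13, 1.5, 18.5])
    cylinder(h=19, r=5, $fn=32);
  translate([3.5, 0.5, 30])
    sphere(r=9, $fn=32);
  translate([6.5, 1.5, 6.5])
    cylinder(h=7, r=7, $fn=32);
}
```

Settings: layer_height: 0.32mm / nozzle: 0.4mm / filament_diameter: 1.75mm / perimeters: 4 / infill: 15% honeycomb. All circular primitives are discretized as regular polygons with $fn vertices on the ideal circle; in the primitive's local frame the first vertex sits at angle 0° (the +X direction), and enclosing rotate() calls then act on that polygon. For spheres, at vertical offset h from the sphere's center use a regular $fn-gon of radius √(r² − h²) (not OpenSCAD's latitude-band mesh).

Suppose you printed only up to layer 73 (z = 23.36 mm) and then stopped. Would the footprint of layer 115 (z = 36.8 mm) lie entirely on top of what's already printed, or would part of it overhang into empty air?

Compare the two slices. At z = 23.36: the cylinder is not intersected at this z (z outside [0, 22.5]); the cylinder at (13, 1.5): section is a regular 32-gon, circumradius r=5 (area = (32/2)·5.000²·sin(360°/32) = 78.04 mm²); the sphere at (3.5, 0.5): section is a regular 32-gon, circumradius = √(r²−h²) = √(9²−6.64²) = 6.075 (area = (32/2)·6.075²·sin(360°/32) = 115.21 mm²); the cylinder at (6.5, 1.5) is not intersected at this z (z outside [6.5, 13.5]); Merging all regions: the regions partially overlap — summed areas 193.25 mm² minus the doubly-counted overlap 5.53 mm² gives 187.72 mm² — area = 187.72 mm². At z = 36.8: the cylinder is not intersected at this z (z outside [0, 22.5]); the r=5 cylinder at (13, 1.5) contributes a regular 32-gon of circumradius 5 (area = (32/2)·5.000²·sin(360°/32) = 78.04 mm²); the r=9 sphere at (3.5, 0.5) contributes a regular 32-gon of circumradius √(9²−6.8²) = 5.896 (area = (32/2)·5.896²·sin(360°/32) = 108.50 mm²); the cylinder at (6.5, 1.5) is not intersected at this z (z outside [6.5, 13.5]); Merging all regions: the regions partially overlap — summed areas 186.54 mm² minus the doubly-counted overlap 4.55 mm² gives 181.99 mm² — area = 181.99 mm². Checking containment: the cross-section at z = 36.8 is a subset of the cross-section at z = 23.36.

entirely on top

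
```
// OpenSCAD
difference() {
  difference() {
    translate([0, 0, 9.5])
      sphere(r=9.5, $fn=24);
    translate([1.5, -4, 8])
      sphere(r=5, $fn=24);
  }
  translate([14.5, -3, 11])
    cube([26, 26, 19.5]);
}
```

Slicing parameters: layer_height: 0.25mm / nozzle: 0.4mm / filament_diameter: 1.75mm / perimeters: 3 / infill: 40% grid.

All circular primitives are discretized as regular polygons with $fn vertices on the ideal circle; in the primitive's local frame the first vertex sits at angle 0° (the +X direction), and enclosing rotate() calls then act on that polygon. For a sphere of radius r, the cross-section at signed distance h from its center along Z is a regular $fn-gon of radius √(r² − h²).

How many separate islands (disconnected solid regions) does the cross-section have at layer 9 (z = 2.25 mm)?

At z = 2.25 mm: the sphere: section is a regular 24-gon, circumradius = √(r²−h²) = √(9.5²−7.25²) = 6.139; the sphere at (1.5, -4) is absent (|z−center|=5.750 > r=5); Subtracting the remaining from the first: none of the subtracted shapes is present at this height, so the r=9.5 sphere is unchanged — 1 connected region; the cube at (14.5, -3) is not intersected at this z (z outside [11, 30.5]); Subtracting the remaining from the first: none of the subtracted shapes is present at this height, so the result so far is unchanged — 1 connected region. Overall, the cross-section is a single solid region. Island count = 1.

1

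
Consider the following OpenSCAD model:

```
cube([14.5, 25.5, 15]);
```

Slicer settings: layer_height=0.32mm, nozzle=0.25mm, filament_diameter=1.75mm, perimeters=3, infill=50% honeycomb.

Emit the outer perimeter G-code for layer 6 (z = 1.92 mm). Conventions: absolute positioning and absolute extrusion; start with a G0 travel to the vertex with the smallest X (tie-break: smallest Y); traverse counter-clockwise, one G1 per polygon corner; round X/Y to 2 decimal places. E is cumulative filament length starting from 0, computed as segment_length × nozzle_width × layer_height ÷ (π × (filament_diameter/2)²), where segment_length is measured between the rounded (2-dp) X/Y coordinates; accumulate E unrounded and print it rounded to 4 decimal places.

G0 X0.00 Y0.00 Z1.92
G1 X14.50 Y0.00 E0.4823
G1 X14.50 Y25.50 E1.3304
G1 X0.00 Y25.50 E1.8127
G1 X0.00 Y0.00 E2.6608

At z = 1.92 mm: the cube is present — its section is the full 14.5×25.5 rectangle. The outline is a single polygon with 4 vertices. Extrusion per mm of travel: 0.25 × 0.32 / (π × 0.875²) = 0.033260. Accumulating E over each segment gives final E = 2.6608.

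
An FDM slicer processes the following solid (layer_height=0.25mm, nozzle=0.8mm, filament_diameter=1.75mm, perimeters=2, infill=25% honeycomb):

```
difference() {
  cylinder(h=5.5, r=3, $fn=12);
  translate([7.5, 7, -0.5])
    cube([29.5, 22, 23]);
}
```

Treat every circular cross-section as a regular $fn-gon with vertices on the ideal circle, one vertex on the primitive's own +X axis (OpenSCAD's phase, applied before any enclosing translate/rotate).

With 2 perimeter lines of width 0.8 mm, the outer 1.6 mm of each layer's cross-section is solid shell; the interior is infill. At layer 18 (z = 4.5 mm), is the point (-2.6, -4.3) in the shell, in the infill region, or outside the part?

outside

At z = 4.5 mm: the r=3 cylinder gives a regular 12-gon of circumradius 3 (constant along its height); the cube at (7.5, 7) is present — its section is the full 29.5×22 rectangle; Subtracting the remaining from the first: starting from the r=3 cylinder, the 29.5×22 cube at (7.5, 7) misses the remaining region (no effect) — 1 connected region. Overall, the cross-section is a single solid region. The nearest boundary edge runs (-0.00, -3.00)→(-1.50, -2.60); distance from the point to it = 2.03 mm. The point is not inside any of the regions above, so it lies outside the cross-section (2.03 mm from the nearest boundary).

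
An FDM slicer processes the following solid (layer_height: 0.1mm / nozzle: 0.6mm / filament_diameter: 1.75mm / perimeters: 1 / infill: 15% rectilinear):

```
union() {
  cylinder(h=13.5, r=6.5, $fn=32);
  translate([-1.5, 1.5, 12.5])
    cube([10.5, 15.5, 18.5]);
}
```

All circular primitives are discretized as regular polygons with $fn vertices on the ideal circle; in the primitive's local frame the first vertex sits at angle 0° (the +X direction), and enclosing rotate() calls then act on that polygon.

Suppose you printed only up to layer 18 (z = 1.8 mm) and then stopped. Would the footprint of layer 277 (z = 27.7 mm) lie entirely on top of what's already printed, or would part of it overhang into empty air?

Compare the two slices. At z = 1.8: the cylinder: section is a regular 32-gon, circumradius r=6.5 (area = (32/2)·6.500²·sin(360°/32) = 131.88 mm²); the cube at (-1.5, 1.5) does not reach this height (z outside [12.5, 31]); Combining (union): only the r=6.5 cylinder is present, so the union is just that shape — area = 131.88 mm². At z = 27.7: the cylinder does not reach this height (z outside [0, 13.5]); the cube at (-1.5, 1.5) (footprint 10.5×15.5) is included at this height (area 162.75 mm²); Merging all regions: only the 10.5×15.5 cube at (-1.5, 1.5) is present, so the union is just that shape — area = 162.75 mm². Checking containment: at z = 27.7 the cross-section extends beyond the z = 1.8 cross-section by about 132.03 mm².

part overhangs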